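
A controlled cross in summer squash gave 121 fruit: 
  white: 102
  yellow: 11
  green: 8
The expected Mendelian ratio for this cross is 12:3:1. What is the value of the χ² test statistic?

Expected counts for N = 121 under a 12:3:1 ratio (total parts = 16):
  white: 121 × 12/16 = 90.75
  yellow: 121 × 3/16 = 22.6875
  green: 121 × 1/16 = 7.5625
χ² = Σ (O − E)² / E
  white: (102 − 90.75)² / 90.75 = 1.3946
  yellow: (11 − 22.6875)² / 22.6875 = 6.0208
  green: (8 − 7.5625)² / 7.5625 = 0.0253
χ² = 1.3946 + 6.0208 + 0.0253 = 7.4407 ≈ 7.441

7.441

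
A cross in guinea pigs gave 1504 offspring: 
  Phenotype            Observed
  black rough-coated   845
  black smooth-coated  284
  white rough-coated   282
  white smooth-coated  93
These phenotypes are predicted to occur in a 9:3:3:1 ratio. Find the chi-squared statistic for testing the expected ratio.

The 9:3:3:1 ratio has 16 parts, so with N = 1504 the expected counts are:
  black rough-coated: 1504 × 9/16 = 846
  black smooth-coated: 1504 × 3/16 = 282
  white rough-coated: 1504 × 3/16 = 282
  white smooth-coated: 1504 × 1/16 = 94
χ² = Σ (O − E)² / E
  black rough-coated: (845 − 846)² / 846 = 0.0012
  black smooth-coated: (284 − 282)² / 282 = 0.0142
  white rough-coated: (282 − 282)² / 282 = 0.0000
  white smooth-coated: (93 − 94)² / 94 = 0.0106
χ² = 0.0012 + 0.0142 + 0.0000 + 0.0106 = 0.026

0.026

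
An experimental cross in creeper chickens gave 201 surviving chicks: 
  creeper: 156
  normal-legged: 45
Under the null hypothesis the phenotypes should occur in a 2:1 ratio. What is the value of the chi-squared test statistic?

10.836

Total ratio parts = 3. Expected numbers out of 201:
  creeper: 201 × 2/3 = 134
  normal-legged: 201 × 1/3 = 67
χ² = Σ (O − E)² / E
  creeper: (156 − 134)² / 134 = 3.6119
  normal-legged: (45 − 67)² / 67 = 7.2239
χ² = 3.6119 + 7.2239 = 10.8358 ≈ 10.836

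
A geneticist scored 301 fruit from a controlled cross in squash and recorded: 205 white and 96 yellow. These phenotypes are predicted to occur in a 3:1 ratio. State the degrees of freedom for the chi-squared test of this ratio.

1

A goodness-of-fit test with 2 phenotype classes has df = 2 − 1 = 1.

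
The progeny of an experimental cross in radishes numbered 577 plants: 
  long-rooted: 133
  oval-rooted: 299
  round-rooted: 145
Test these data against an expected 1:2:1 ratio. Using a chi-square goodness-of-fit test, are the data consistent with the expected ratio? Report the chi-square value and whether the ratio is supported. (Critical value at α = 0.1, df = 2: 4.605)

The 1:2:1 ratio has 4 parts, so with N = 577 the expected counts are:
  long-rooted: 577 × 1/4 = 144.25
  oval-rooted: 577 × 2/4 = 288.5
  round-rooted: 577 × 1/4 = 144.25
χ² = Σ (O − E)² / E
  long-rooted: (133 − 144.25)² / 144.25 = 0.8774
  oval-rooted: (299 − 288.5)² / 288.5 = 0.3821
  round-rooted: (145 − 144.25)² / 144.25 = 0.0039
χ² = 0.8774 + 0.3821 + 0.0039 = 1.2634 ≈ 1.263
Degrees of freedom = 3 − 1 = 2; critical value at α = 0.1 is 4.605.
Since 1.263 < 4.605, we fail to reject the null hypothesis — the data are consistent with the 1:2:1 ratio.

1.263; consistent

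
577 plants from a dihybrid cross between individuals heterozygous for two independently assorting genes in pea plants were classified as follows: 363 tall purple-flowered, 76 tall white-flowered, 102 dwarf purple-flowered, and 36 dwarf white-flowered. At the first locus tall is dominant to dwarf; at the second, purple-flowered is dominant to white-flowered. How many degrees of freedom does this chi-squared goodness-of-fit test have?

3

A dihybrid F₂ with independent assortment and complete dominance at both loci gives a 9:3:3:1 phenotypic ratio.
A goodness-of-fit test with 4 phenotype classes has df = 4 − 1 = 3.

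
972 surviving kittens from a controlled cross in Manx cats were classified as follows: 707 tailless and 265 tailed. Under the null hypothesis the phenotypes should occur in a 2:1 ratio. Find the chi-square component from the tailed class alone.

Expected counts for N = 972 under a 2:1 ratio (total parts = 3):
  tailless: 972 × 2/3 = 648
  tailed: 972 × 1/3 = 324
Contribution of tailed: (265 − 324)² / 324 = 10.7438

10.744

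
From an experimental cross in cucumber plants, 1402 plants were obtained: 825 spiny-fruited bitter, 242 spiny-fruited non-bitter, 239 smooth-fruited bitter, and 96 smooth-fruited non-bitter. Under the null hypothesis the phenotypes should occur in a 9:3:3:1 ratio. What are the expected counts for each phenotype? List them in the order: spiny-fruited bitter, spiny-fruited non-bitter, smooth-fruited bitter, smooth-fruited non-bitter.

Expected counts for N = 1402 under a 9:3:3:1 ratio (total parts = 16):
  spiny-fruited bitter: 1402 × 9/16 = 788.625
  spiny-fruited non-bitter: 1402 × 3/16 = 262.875
  smooth-fruited bitter: 1402 × 3/16 = 262.875
  smooth-fruited non-bitter: 1402 × 1/16 = 87.625

788.625, 262.875, 262.875, 87.625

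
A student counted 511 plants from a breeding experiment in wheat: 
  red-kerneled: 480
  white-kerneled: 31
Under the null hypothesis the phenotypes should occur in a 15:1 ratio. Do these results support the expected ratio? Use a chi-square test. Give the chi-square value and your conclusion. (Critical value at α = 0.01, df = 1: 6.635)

The 15:1 ratio has 16 parts, so with N = 511 the expected counts are:
  red-kerneled: 511 × 15/16 = 479.0625
  white-kerneled: 511 × 1/16 = 31.9375
χ² = Σ (O − E)² / E
  red-kerneled: (480 − 479.0625)² / 479.0625 = 0.0018
  white-kerneled: (31 − 31.9375)² / 31.9375 = 0.0275
χ² = 0.0018 + 0.0275 = 0.0293 ≈ 0.029
Degrees of freedom = 2 − 1 = 1; critical value at α = 0.01 is 6.635.
Since 0.029 < 6.635, we fail to reject the null hypothesis — the data are consistent with the 15:1 ratio.

0.029; consistent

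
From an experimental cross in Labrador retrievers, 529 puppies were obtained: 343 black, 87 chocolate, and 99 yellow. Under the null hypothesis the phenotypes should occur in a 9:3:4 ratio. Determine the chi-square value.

Expected counts for N = 529 under a 9:3:4 ratio (total parts = 16):
  black: 529 × 9/16 = 297.5625
  chocolate: 529 × 3/16 = 99.1875
  yellow: 529 × 4/16 = 132.25
χ² = Σ (O − E)² / E
  black: (343 − 297.5625)² / 297.5625 = 6.9383
  chocolate: (87 − 99.1875)² / 99.1875 = 1.4975
  yellow: (99 − 132.25)² / 132.25 = 8.3596
χ² = 6.9383 + 1.4975 + 8.3596 = 16.7954 ≈ 16.795

16.795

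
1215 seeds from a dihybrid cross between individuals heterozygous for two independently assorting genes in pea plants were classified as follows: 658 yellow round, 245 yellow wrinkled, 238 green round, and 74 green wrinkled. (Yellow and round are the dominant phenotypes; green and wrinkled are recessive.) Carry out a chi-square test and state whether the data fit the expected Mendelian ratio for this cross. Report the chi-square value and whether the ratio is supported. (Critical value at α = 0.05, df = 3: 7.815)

2.749; consistent

A dihybrid F₂ with independent assortment and complete dominance at both loci gives a 9:3:3:1 phenotypic ratio.
Under the 9:3:3:1 hypothesis (Σ ratio = 16, N = 1215):
  yellow round: 1215 × 9/16 = 683.4375
  yellow wrinkled: 1215 × 3/16 = 227.8125
  green round: 1215 × 3/16 = 227.8125
  green wrinkled: 1215 × 1/16 = 75.9375
χ² = Σ (O − E)² / E
  yellow round: (658 − 683.4375)² / 683.4375 = 0.9468
  yellow wrinkled: (245 − 227.8125)² / 227.8125 = 1.2967
  green round: (238 − 227.8125)² / 227.8125 = 0.4556
  green wrinkled: (74 − 75.9375)² / 75.9375 = 0.0494
χ² = 0.9468 + 1.2967 + 0.4556 + 0.0494 = 2.7485 ≈ 2.749
Degrees of freedom = 4 − 1 = 3; critical value at α = 0.05 is 7.815.
Since 2.749 < 7.815, we fail to reject the null hypothesis — the data are consistent with the 9:3:3:1 ratio.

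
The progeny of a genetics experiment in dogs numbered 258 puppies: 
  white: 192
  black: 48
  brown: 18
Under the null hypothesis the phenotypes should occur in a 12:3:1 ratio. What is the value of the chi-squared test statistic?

0.233

Total ratio parts = 16. Expected numbers out of 258:
  white: 258 × 12/16 = 193.5
  black: 258 × 3/16 = 48.375
  brown: 258 × 1/16 = 16.125
χ² = Σ (O − E)² / E
  white: (192 − 193.5)² / 193.5 = 0.0116
  black: (48 − 48.375)² / 48.375 = 0.0029
  brown: (18 − 16.125)² / 16.125 = 0.2180
χ² = 0.0116 + 0.0029 + 0.2180 = 0.2325 ≈ 0.233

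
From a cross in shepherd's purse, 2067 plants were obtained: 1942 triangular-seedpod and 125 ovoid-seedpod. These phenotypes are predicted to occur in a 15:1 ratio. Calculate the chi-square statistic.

The 15:1 ratio has 16 parts, so with N = 2067 the expected counts are:
  triangular-seedpod: 2067 × 15/16 = 1937.8125
  ovoid-seedpod: 2067 × 1/16 = 129.1875
χ² = Σ (O − E)² / E
  triangular-seedpod: (1942 − 1937.8125)² / 1937.8125 = 0.0090
  ovoid-seedpod: (125 − 129.1875)² / 129.1875 = 0.1357
χ² = 0.0090 + 0.1357 = 0.1447 ≈ 0.145

0.145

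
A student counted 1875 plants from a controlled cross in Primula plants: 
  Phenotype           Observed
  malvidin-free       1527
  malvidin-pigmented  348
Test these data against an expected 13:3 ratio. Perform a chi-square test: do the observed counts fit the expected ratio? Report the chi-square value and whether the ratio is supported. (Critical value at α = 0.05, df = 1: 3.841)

0.044; consistent

Under the 13:3 hypothesis (Σ ratio = 16, N = 1875):
  malvidin-free: 1875 × 13/16 = 1523.4375
  malvidin-pigmented: 1875 × 3/16 = 351.5625
χ² = Σ (O − E)² / E
  malvidin-free: (1527 − 1523.4375)² / 1523.4375 = 0.0083
  malvidin-pigmented: (348 − 351.5625)² / 351.5625 = 0.0361
χ² = 0.0083 + 0.0361 = 0.0444 ≈ 0.044
Degrees of freedom = 2 − 1 = 1; critical value at α = 0.05 is 3.841.
Since 0.044 < 3.841, we fail to reject the null hypothesis — the data are consistent with the 13:3 ratio.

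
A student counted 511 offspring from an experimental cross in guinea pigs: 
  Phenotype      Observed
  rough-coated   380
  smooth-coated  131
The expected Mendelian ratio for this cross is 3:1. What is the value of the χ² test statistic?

0.110

Expected counts for N = 511 under a 3:1 ratio (total parts = 4):
  rough-coated: 511 × 3/4 = 383.25
  smooth-coated: 511 × 1/4 = 127.75
χ² = Σ (O − E)² / E
  rough-coated: (380 − 383.25)² / 383.25 = 0.0276
  smooth-coated: (131 − 127.75)² / 127.75 = 0.0827
χ² = 0.0276 + 0.0827 = 0.1103 ≈ 0.110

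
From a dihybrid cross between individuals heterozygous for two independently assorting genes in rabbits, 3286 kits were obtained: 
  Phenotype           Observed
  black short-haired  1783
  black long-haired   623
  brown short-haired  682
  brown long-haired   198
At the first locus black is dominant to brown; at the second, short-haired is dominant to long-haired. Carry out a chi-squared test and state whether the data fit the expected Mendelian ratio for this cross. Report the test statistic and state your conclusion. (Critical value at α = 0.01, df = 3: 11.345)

9.697; consistent

A dihybrid F₂ with independent assortment and complete dominance at both loci gives a 9:3:3:1 phenotypic ratio.
The 9:3:3:1 ratio has 16 parts, so with N = 3286 the expected counts are:
  black short-haired: 3286 × 9/16 = 1848.375
  black long-haired: 3286 × 3/16 = 616.125
  brown short-haired: 3286 × 3/16 = 616.125
  brown long-haired: 3286 × 1/16 = 205.375
χ² = Σ (O − E)² / E
  black short-haired: (1783 − 1848.375)² / 1848.375 = 2.3122
  black long-haired: (623 − 616.125)² / 616.125 = 0.0767
  brown short-haired: (682 − 616.125)² / 616.125 = 7.0432
  brown long-haired: (198 − 205.375)² / 205.375 = 0.2648
χ² = 2.3122 + 0.0767 + 7.0432 + 0.2648 = 9.6969 ≈ 9.697
Degrees of freedom = 4 − 1 = 3; critical value at α = 0.01 is 11.345.
Since 9.697 < 11.345, we fail to reject the null hypothesis — the data are consistent with the 9:3:3:1 ratio.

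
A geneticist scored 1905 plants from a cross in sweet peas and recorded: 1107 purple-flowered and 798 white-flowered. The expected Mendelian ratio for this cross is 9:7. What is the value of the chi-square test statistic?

2.679

Under the 9:7 hypothesis (Σ ratio = 16, N = 1905):
  purple-flowered: 1905 × 9/16 = 1071.5625
  white-flowered: 1905 × 7/16 = 833.4375
χ² = Σ (O − E)² / E
  purple-flowered: (1107 − 1071.5625)² / 1071.5625 = 1.1719
  white-flowered: (798 − 833.4375)² / 833.4375 = 1.5068
χ² = 1.1719 + 1.5068 = 2.6787 ≈ 2.679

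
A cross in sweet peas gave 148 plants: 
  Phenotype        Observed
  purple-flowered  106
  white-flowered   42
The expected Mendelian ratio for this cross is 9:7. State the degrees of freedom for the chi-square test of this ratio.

A goodness-of-fit test with 2 phenotype classes has df = 2 − 1 = 1.

1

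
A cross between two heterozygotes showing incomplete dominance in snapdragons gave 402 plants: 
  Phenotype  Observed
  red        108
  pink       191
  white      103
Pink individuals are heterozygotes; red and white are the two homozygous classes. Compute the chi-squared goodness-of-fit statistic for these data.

With incomplete dominance, a heterozygote × heterozygote cross gives a 1:2:1 phenotypic ratio.
Total ratio parts = 4. Expected numbers out of 402:
  red: 402 × 1/4 = 100.5
  pink: 402 × 2/4 = 201
  white: 402 × 1/4 = 100.5
χ² = Σ (O − E)² / E
  red: (108 − 100.5)² / 100.5 = 0.5597
  pink: (191 − 201)² / 201 = 0.4975
  white: (103 − 100.5)² / 100.5 = 0.0622
χ² = 0.5597 + 0.4975 + 0.0622 = 1.1194 ≈ 1.119

1.119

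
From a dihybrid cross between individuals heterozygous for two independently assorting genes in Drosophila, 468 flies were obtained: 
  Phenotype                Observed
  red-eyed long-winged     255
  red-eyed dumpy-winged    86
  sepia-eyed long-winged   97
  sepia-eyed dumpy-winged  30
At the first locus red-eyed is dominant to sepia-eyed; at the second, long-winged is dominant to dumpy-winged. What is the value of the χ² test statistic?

A dihybrid F₂ with independent assortment and complete dominance at both loci gives a 9:3:3:1 phenotypic ratio.
Total ratio parts = 16. Expected numbers out of 468:
  red-eyed long-winged: 468 × 9/16 = 263.25
  red-eyed dumpy-winged: 468 × 3/16 = 87.75
  sepia-eyed long-winged: 468 × 3/16 = 87.75
  sepia-eyed dumpy-winged: 468 × 1/16 = 29.25
χ² = Σ (O − E)² / E
  red-eyed long-winged: (255 − 263.25)² / 263.25 = 0.2585
  red-eyed dumpy-winged: (86 − 87.75)² / 87.75 = 0.0349
  sepia-eyed long-winged: (97 − 87.75)² / 87.75 = 0.9751
  sepia-eyed dumpy-winged: (30 − 29.25)² / 29.25 = 0.0192
χ² = 0.2585 + 0.0349 + 0.9751 + 0.0192 = 1.2877 ≈ 1.288

1.288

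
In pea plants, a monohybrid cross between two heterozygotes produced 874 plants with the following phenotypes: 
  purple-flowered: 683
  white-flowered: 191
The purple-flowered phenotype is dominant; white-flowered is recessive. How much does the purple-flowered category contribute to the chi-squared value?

For a monohybrid cross between heterozygotes with complete dominance, the expected phenotypic ratio is 3:1.
Under the 3:1 hypothesis (Σ ratio = 4, N = 874):
  purple-flowered: 874 × 3/4 = 655.5
  white-flowered: 874 × 1/4 = 218.5
Contribution of purple-flowered: (683 − 655.5)² / 655.5 = 1.1537

1.154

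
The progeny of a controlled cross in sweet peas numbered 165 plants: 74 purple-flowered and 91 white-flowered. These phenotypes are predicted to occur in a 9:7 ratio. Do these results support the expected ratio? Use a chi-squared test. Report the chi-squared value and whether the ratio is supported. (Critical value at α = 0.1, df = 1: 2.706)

Total ratio parts = 16. Expected numbers out of 165:
  purple-flowered: 165 × 9/16 = 92.8125
  white-flowered: 165 × 7/16 = 72.1875
χ² = Σ (O − E)² / E
  purple-flowered: (74 − 92.8125)² / 92.8125 = 3.8132
  white-flowered: (91 − 72.1875)² / 72.1875 = 4.9027
χ² = 3.8132 + 4.9027 = 8.7159 ≈ 8.716
Degrees of freedom = 2 − 1 = 1; critical value at α = 0.1 is 2.706.
Since 8.716 > 2.706, we reject the null hypothesis — the data do not fit the 9:7 ratio.

8.716; not consistent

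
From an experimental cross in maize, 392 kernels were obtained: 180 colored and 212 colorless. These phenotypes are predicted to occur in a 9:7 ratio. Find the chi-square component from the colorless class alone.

Total ratio parts = 16. Expected numbers out of 392:
  colored: 392 × 9/16 = 220.5
  colorless: 392 × 7/16 = 171.5
Contribution of colorless: (212 − 171.5)² / 171.5 = 9.5641

9.564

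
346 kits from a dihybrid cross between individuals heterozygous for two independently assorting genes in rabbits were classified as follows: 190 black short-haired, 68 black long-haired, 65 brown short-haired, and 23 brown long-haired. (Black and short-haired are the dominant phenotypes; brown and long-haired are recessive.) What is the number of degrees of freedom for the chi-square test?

A dihybrid F₂ with independent assortment and complete dominance at both loci gives a 9:3:3:1 phenotypic ratio.
A goodness-of-fit test with 4 phenotype classes has df = 4 − 1 = 3.

3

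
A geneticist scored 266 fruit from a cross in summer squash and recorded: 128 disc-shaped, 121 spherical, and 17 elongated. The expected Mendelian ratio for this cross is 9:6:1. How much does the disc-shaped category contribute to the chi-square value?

3.125

Total ratio parts = 16. Expected numbers out of 266:
  disc-shaped: 266 × 9/16 = 149.625
  spherical: 266 × 6/16 = 99.75
  elongated: 266 × 1/16 = 16.625
Contribution of disc-shaped: (128 − 149.625)² / 149.625 = 3.1254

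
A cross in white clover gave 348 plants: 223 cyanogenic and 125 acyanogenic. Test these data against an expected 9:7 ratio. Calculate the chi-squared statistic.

8.671

Expected counts for N = 348 under a 9:7 ratio (total parts = 16):
  cyanogenic: 348 × 9/16 = 195.75
  acyanogenic: 348 × 7/16 = 152.25
χ² = Σ (O − E)² / E
  cyanogenic: (223 − 195.75)² / 195.75 = 3.7934
  acyanogenic: (125 − 152.25)² / 152.25 = 4.8773
χ² = 3.7934 + 4.8773 = 8.6707 ≈ 8.671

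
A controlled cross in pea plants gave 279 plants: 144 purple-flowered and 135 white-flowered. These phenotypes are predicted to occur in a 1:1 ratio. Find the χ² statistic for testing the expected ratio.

0.290

Under the 1:1 hypothesis (Σ ratio = 2, N = 279):
  purple-flowered: 279 × 1/2 = 139.5
  white-flowered: 279 × 1/2 = 139.5
χ² = Σ (O − E)² / E
  purple-flowered: (144 − 139.5)² / 139.5 = 0.1452
  white-flowered: (135 − 139.5)² / 139.5 = 0.1452
χ² = 0.1452 + 0.1452 = 0.2904 ≈ 0.290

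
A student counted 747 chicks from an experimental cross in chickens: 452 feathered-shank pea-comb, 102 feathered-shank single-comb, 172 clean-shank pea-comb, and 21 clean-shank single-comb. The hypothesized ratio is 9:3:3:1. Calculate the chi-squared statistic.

Total ratio parts = 16. Expected numbers out of 747:
  feathered-shank pea-comb: 747 × 9/16 = 420.1875
  feathered-shank single-comb: 747 × 3/16 = 140.0625
  clean-shank pea-comb: 747 × 3/16 = 140.0625
  clean-shank single-comb: 747 × 1/16 = 46.6875
χ² = Σ (O − E)² / E
  feathered-shank pea-comb: (452 − 420.1875)² / 420.1875 = 2.4085
  feathered-shank single-comb: (102 − 140.0625)² / 140.0625 = 10.3436
  clean-shank pea-comb: (172 − 140.0625)² / 140.0625 = 7.2825
  clean-shank single-comb: (21 − 46.6875)² / 46.6875 = 14.1333
χ² = 2.4085 + 10.3436 + 7.2825 + 14.1333 = 34.1679 ≈ 34.168

34.168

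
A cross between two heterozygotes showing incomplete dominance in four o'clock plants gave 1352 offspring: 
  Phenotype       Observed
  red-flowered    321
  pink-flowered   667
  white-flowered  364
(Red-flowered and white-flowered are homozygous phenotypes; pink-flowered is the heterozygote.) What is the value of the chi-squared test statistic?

2.975

With incomplete dominance, a heterozygote × heterozygote cross gives a 1:2:1 phenotypic ratio.
Total ratio parts = 4. Expected numbers out of 1352:
  red-flowered: 1352 × 1/4 = 338
  pink-flowered: 1352 × 2/4 = 676
  white-flowered: 1352 × 1/4 = 338
χ² = Σ (O − E)² / E
  red-flowered: (321 − 338)² / 338 = 0.8550
  pink-flowered: (667 − 676)² / 676 = 0.1198
  white-flowered: (364 − 338)² / 338 = 2.0000
χ² = 0.8550 + 0.1198 + 2.0000 = 2.9748 ≈ 2.975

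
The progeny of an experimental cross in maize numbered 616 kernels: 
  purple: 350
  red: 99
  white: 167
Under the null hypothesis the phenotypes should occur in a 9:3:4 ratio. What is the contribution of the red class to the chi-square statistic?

2.357

Under the 9:3:4 hypothesis (Σ ratio = 16, N = 616):
  purple: 616 × 9/16 = 346.5
  red: 616 × 3/16 = 115.5
  white: 616 × 4/16 = 154
Contribution of red: (99 − 115.5)² / 115.5 = 2.3571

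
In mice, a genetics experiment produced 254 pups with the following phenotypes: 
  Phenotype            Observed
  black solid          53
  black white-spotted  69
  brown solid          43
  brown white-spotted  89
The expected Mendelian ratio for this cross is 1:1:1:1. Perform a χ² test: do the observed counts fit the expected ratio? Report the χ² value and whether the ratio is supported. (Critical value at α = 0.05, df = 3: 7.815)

19.071; not consistent

The 1:1:1:1 ratio has 4 parts, so with N = 254 the expected counts are:
  black solid: 254 × 1/4 = 63.5
  black white-spotted: 254 × 1/4 = 63.5
  brown solid: 254 × 1/4 = 63.5
  brown white-spotted: 254 × 1/4 = 63.5
χ² = Σ (O − E)² / E
  black solid: (53 − 63.5)² / 63.5 = 1.7362
  black white-spotted: (69 − 63.5)² / 63.5 = 0.4764
  brown solid: (43 − 63.5)² / 63.5 = 6.6181
  brown white-spotted: (89 − 63.5)² / 63.5 = 10.2402
χ² = 1.7362 + 0.4764 + 6.6181 + 10.2402 = 19.0709 ≈ 19.071
Degrees of freedom = 4 − 1 = 3; critical value at α = 0.05 is 7.815.
Since 19.071 > 7.815, we reject the null hypothesis — the data do not fit the 1:1:1:1 ratio.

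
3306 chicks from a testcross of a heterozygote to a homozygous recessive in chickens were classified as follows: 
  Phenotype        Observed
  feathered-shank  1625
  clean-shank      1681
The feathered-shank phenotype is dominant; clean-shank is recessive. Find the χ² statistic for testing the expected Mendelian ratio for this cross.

A testcross of a heterozygote (Aa × aa) gives a 1:1 phenotypic ratio.
Under the 1:1 hypothesis (Σ ratio = 2, N = 3306):
  feathered-shank: 3306 × 1/2 = 1653
  clean-shank: 3306 × 1/2 = 1653
χ² = Σ (O − E)² / E
  feathered-shank: (1625 − 1653)² / 1653 = 0.4743
  clean-shank: (1681 − 1653)² / 1653 = 0.4743
χ² = 0.4743 + 0.4743 = 0.9486 ≈ 0.949

0.949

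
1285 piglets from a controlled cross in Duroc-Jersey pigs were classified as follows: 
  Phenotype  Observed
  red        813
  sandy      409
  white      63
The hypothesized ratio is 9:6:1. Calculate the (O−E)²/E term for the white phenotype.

Expected counts for N = 1285 under a 9:6:1 ratio (total parts = 16):
  red: 1285 × 9/16 = 722.8125
  sandy: 1285 × 6/16 = 481.875
  white: 1285 × 1/16 = 80.3125
Contribution of white: (63 − 80.3125)² / 80.3125 = 3.7320

3.732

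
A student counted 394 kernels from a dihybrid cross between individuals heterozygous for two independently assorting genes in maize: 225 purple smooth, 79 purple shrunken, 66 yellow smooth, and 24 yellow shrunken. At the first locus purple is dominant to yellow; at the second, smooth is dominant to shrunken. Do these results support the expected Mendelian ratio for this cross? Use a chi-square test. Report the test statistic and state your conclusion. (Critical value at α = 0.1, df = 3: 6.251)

A dihybrid F₂ with independent assortment and complete dominance at both loci gives a 9:3:3:1 phenotypic ratio.
The 9:3:3:1 ratio has 16 parts, so with N = 394 the expected counts are:
  purple smooth: 394 × 9/16 = 221.625
  purple shrunken: 394 × 3/16 = 73.875
  yellow smooth: 394 × 3/16 = 73.875
  yellow shrunken: 394 × 1/16 = 24.625
χ² = Σ (O − E)² / E
  purple smooth: (225 − 221.625)² / 221.625 = 0.0514
  purple shrunken: (79 − 73.875)² / 73.875 = 0.3555
  yellow smooth: (66 − 73.875)² / 73.875 = 0.8395
  yellow shrunken: (24 − 24.625)² / 24.625 = 0.0159
χ² = 0.0514 + 0.3555 + 0.8395 + 0.0159 = 1.2623 ≈ 1.262
Degrees of freedom = 4 − 1 = 3; critical value at α = 0.1 is 6.251.
Since 1.262 < 6.251, we fail to reject the null hypothesis — the data are consistent with the 9:3:3:1 ratio.

1.262; consistent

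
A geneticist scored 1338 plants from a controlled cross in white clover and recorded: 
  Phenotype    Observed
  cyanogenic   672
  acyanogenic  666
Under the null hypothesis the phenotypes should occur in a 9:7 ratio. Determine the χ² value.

19.742

Expected counts for N = 1338 under a 9:7 ratio (total parts = 16):
  cyanogenic: 1338 × 9/16 = 752.625
  acyanogenic: 1338 × 7/16 = 585.375
χ² = Σ (O − E)² / E
  cyanogenic: (672 − 752.625)² / 752.625 = 8.6370
  acyanogenic: (666 − 585.375)² / 585.375 = 11.1047
χ² = 8.6370 + 11.1047 = 19.7417 ≈ 19.742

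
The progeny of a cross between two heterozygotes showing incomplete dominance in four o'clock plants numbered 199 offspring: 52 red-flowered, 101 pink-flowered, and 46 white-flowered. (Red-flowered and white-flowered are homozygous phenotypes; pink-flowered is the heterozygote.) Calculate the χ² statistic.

0.407

With incomplete dominance, a heterozygote × heterozygote cross gives a 1:2:1 phenotypic ratio.
Total ratio parts = 4. Expected numbers out of 199:
  red-flowered: 199 × 1/4 = 49.75
  pink-flowered: 199 × 2/4 = 99.5
  white-flowered: 199 × 1/4 = 49.75
χ² = Σ (O − E)² / E
  red-flowered: (52 − 49.75)² / 49.75 = 0.1018
  pink-flowered: (101 − 99.5)² / 99.5 = 0.0226
  white-flowered: (46 − 49.75)² / 49.75 = 0.2827
χ² = 0.1018 + 0.0226 + 0.2827 = 0.4071 ≈ 0.407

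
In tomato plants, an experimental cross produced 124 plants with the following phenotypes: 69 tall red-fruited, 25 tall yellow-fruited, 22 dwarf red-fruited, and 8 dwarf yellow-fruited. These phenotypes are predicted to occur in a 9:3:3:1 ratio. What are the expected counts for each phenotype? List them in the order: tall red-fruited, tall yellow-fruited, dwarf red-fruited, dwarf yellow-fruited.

69.75, 23.25, 23.25, 7.75

Expected counts for N = 124 under a 9:3:3:1 ratio (total parts = 16):
  tall red-fruited: 124 × 9/16 = 69.75
  tall yellow-fruited: 124 × 3/16 = 23.25
  dwarf red-fruited: 124 × 3/16 = 23.25
  dwarf yellow-fruited: 124 × 1/16 = 7.75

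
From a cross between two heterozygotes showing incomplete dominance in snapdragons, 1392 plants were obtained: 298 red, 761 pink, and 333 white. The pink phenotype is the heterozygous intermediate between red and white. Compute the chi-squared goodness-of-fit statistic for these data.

With incomplete dominance, a heterozygote × heterozygote cross gives a 1:2:1 phenotypic ratio.
Total ratio parts = 4. Expected numbers out of 1392:
  red: 1392 × 1/4 = 348
  pink: 1392 × 2/4 = 696
  white: 1392 × 1/4 = 348
χ² = Σ (O − E)² / E
  red: (298 − 348)² / 348 = 7.1839
  pink: (761 − 696)² / 696 = 6.0704
  white: (333 − 348)² / 348 = 0.6466
χ² = 7.1839 + 6.0704 + 0.6466 = 13.9009 ≈ 13.901

13.901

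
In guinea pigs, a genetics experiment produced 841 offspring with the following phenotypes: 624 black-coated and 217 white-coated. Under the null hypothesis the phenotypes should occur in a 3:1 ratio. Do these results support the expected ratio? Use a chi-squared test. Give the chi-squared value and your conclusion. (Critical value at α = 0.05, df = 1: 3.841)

Expected counts for N = 841 under a 3:1 ratio (total parts = 4):
  black-coated: 841 × 3/4 = 630.75
  white-coated: 841 × 1/4 = 210.25
χ² = Σ (O − E)² / E
  black-coated: (624 − 630.75)² / 630.75 = 0.0722
  white-coated: (217 − 210.25)² / 210.25 = 0.2167
χ² = 0.0722 + 0.2167 = 0.2889 ≈ 0.289
Degrees of freedom = 2 − 1 = 1; critical value at α = 0.05 is 3.841.
Since 0.289 < 3.841, we fail to reject the null hypothesis — the data are consistent with the 3:1 ratio.

0.289; consistent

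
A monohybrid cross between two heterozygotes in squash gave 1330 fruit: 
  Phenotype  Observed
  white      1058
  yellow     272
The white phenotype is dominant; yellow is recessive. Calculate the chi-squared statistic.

For a monohybrid cross between heterozygotes with complete dominance, the expected phenotypic ratio is 3:1.
Expected counts for N = 1330 under a 3:1 ratio (total parts = 4):
  white: 1330 × 3/4 = 997.5
  yellow: 1330 × 1/4 = 332.5
χ² = Σ (O − E)² / E
  white: (1058 − 997.5)² / 997.5 = 3.6694
  yellow: (272 − 332.5)² / 332.5 = 11.0083
χ² = 3.6694 + 11.0083 = 14.6777 ≈ 14.678

14.678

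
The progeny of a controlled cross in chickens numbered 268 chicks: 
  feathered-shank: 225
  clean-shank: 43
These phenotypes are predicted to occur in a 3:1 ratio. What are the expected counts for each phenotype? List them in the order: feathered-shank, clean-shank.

The 3:1 ratio has 4 parts, so with N = 268 the expected counts are:
  feathered-shank: 268 × 3/4 = 201
  clean-shank: 268 × 1/4 = 67

201, 67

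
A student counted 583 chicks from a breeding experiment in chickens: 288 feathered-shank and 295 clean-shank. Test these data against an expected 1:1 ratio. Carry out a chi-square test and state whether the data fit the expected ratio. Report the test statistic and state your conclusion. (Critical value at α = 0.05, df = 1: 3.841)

Under the 1:1 hypothesis (Σ ratio = 2, N = 583):
  feathered-shank: 583 × 1/2 = 291.5
  clean-shank: 583 × 1/2 = 291.5
χ² = Σ (O − E)² / E
  feathered-shank: (288 − 291.5)² / 291.5 = 0.0420
  clean-shank: (295 − 291.5)² / 291.5 = 0.0420
χ² = 0.0420 + 0.0420 = 0.084
Degrees of freedom = 2 − 1 = 1; critical value at α = 0.05 is 3.841.
Since 0.084 < 3.841, we fail to reject the null hypothesis — the data are consistent with the 1:1 ratio.

0.084; consistent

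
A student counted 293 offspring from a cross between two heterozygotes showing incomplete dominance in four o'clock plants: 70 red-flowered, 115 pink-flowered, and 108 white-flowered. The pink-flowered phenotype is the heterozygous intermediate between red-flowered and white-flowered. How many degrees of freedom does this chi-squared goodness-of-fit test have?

2

With incomplete dominance, a heterozygote × heterozygote cross gives a 1:2:1 phenotypic ratio.
A goodness-of-fit test with 3 phenotype classes has df = 3 − 1 = 2.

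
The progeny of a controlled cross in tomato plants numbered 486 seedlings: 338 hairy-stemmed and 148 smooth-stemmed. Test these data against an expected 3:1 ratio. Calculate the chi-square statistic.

7.706

The 3:1 ratio has 4 parts, so with N = 486 the expected counts are:
  hairy-stemmed: 486 × 3/4 = 364.5
  smooth-stemmed: 486 × 1/4 = 121.5
χ² = Σ (O − E)² / E
  hairy-stemmed: (338 − 364.5)² / 364.5 = 1.9266
  smooth-stemmed: (148 − 121.5)² / 121.5 = 5.7798
χ² = 1.9266 + 5.7798 = 7.7064 ≈ 7.706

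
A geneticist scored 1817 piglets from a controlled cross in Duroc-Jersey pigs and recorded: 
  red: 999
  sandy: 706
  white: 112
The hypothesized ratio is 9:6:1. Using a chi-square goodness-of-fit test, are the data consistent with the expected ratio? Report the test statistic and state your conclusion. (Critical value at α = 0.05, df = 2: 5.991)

1.432; consistent

The 9:6:1 ratio has 16 parts, so with N = 1817 the expected counts are:
  red: 1817 × 9/16 = 1022.0625
  sandy: 1817 × 6/16 = 681.375
  white: 1817 × 1/16 = 113.5625
χ² = Σ (O − E)² / E
  red: (999 − 1022.0625)² / 1022.0625 = 0.5204
  sandy: (706 − 681.375)² / 681.375 = 0.8900
  white: (112 − 113.5625)² / 113.5625 = 0.0215
χ² = 0.5204 + 0.8900 + 0.0215 = 1.4319 ≈ 1.432
Degrees of freedom = 3 − 1 = 2; critical value at α = 0.05 is 5.991.
Since 1.432 < 5.991, we fail to reject the null hypothesis — the data are consistent with the 9:6:1 ratio.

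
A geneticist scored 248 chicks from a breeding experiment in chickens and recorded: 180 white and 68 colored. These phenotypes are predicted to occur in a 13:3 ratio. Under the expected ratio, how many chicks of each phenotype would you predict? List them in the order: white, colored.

Under the 13:3 hypothesis (Σ ratio = 16, N = 248):
  white: 248 × 13/16 = 201.5
  colored: 248 × 3/16 = 46.5

201.5, 46.5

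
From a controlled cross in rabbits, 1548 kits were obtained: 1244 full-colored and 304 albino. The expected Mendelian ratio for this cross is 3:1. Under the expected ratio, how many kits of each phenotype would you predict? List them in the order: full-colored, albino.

1161, 387

Expected counts for N = 1548 under a 3:1 ratio (total parts = 4):
  full-colored: 1548 × 3/4 = 1161
  albino: 1548 × 1/4 = 387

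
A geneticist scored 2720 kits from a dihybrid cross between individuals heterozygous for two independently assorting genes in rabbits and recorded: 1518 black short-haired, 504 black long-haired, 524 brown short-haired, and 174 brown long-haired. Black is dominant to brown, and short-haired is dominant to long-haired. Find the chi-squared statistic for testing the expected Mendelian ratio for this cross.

0.643

A dihybrid F₂ with independent assortment and complete dominance at both loci gives a 9:3:3:1 phenotypic ratio.
Total ratio parts = 16. Expected numbers out of 2720:
  black short-haired: 2720 × 9/16 = 1530
  black long-haired: 2720 × 3/16 = 510
  brown short-haired: 2720 × 3/16 = 510
  brown long-haired: 2720 × 1/16 = 170
χ² = Σ (O − E)² / E
  black short-haired: (1518 − 1530)² / 1530 = 0.0941
  black long-haired: (504 − 510)² / 510 = 0.0706
  brown short-haired: (524 − 510)² / 510 = 0.3843
  brown long-haired: (174 − 170)² / 170 = 0.0941
χ² = 0.0941 + 0.0706 + 0.3843 + 0.0941 = 0.6431 ≈ 0.643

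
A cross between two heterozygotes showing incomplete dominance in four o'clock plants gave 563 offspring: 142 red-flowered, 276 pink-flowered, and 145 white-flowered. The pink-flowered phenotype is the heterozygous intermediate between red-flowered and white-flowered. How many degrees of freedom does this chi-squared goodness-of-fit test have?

With incomplete dominance, a heterozygote × heterozygote cross gives a 1:2:1 phenotypic ratio.
A goodness-of-fit test with 3 phenotype classes has df = 3 − 1 = 2.

2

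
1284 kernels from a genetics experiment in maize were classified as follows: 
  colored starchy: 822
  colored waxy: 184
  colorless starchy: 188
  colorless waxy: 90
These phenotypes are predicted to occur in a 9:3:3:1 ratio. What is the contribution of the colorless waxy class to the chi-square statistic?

1.185

Under the 9:3:3:1 hypothesis (Σ ratio = 16, N = 1284):
  colored starchy: 1284 × 9/16 = 722.25
  colored waxy: 1284 × 3/16 = 240.75
  colorless starchy: 1284 × 3/16 = 240.75
  colorless waxy: 1284 × 1/16 = 80.25
Contribution of colorless waxy: (90 − 80.25)² / 80.25 = 1.1846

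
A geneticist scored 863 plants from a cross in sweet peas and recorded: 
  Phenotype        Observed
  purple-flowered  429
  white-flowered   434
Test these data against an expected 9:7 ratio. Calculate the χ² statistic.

14.998

Expected counts for N = 863 under a 9:7 ratio (total parts = 16):
  purple-flowered: 863 × 9/16 = 485.4375
  white-flowered: 863 × 7/16 = 377.5625
χ² = Σ (O − E)² / E
  purple-flowered: (429 − 485.4375)² / 485.4375 = 6.5615
  white-flowered: (434 − 377.5625)² / 377.5625 = 8.4362
χ² = 6.5615 + 8.4362 = 14.9977 ≈ 14.998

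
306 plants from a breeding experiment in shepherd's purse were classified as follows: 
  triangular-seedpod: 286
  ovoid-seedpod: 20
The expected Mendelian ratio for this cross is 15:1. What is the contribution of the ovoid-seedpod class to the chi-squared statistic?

0.040

Expected counts for N = 306 under a 15:1 ratio (total parts = 16):
  triangular-seedpod: 306 × 15/16 = 286.875
  ovoid-seedpod: 306 × 1/16 = 19.125
Contribution of ovoid-seedpod: (20 − 19.125)² / 19.125 = 0.0400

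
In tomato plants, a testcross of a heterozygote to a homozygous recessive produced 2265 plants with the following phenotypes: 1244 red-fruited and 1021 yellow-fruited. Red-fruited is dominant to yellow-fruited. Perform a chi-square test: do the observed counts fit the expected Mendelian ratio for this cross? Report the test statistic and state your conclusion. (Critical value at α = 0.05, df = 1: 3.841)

A testcross of a heterozygote (Aa × aa) gives a 1:1 phenotypic ratio.
The 1:1 ratio has 2 parts, so with N = 2265 the expected counts are:
  red-fruited: 2265 × 1/2 = 1132.5
  yellow-fruited: 2265 × 1/2 = 1132.5
χ² = Σ (O − E)² / E
  red-fruited: (1244 − 1132.5)² / 1132.5 = 10.9777
  yellow-fruited: (1021 − 1132.5)² / 1132.5 = 10.9777
χ² = 10.9777 + 10.9777 = 21.9554 ≈ 21.955
Degrees of freedom = 2 − 1 = 1; critical value at α = 0.05 is 3.841.
Since 21.955 > 3.841, we reject the null hypothesis — the data do not fit the 1:1 ratio.

21.955; not consistent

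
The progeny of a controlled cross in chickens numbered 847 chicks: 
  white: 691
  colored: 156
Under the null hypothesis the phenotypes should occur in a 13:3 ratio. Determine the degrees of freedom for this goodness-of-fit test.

A goodness-of-fit test with 2 phenotype classes has df = 2 − 1 = 1.

1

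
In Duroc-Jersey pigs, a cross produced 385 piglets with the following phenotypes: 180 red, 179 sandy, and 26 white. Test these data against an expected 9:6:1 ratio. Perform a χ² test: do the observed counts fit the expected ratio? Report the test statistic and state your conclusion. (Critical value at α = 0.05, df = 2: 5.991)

14.633; not consistent

Under the 9:6:1 hypothesis (Σ ratio = 16, N = 385):
  red: 385 × 9/16 = 216.5625
  sandy: 385 × 6/16 = 144.375
  white: 385 × 1/16 = 24.0625
χ² = Σ (O − E)² / E
  red: (180 − 216.5625)² / 216.5625 = 6.1729
  sandy: (179 − 144.375)² / 144.375 = 8.3040
  white: (26 − 24.0625)² / 24.0625 = 0.1560
χ² = 6.1729 + 8.3040 + 0.1560 = 14.6329 ≈ 14.633
Degrees of freedom = 3 − 1 = 2; critical value at α = 0.05 is 5.991.
Since 14.633 > 5.991, we reject the null hypothesis — the data do not fit the 9:6:1 ratio.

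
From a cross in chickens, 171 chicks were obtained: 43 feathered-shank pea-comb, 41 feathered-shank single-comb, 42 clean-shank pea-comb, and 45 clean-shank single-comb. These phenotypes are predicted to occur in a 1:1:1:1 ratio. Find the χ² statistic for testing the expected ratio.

0.205

The 1:1:1:1 ratio has 4 parts, so with N = 171 the expected counts are:
  feathered-shank pea-comb: 171 × 1/4 = 42.75
  feathered-shank single-comb: 171 × 1/4 = 42.75
  clean-shank pea-comb: 171 × 1/4 = 42.75
  clean-shank single-comb: 171 × 1/4 = 42.75
χ² = Σ (O − E)² / E
  feathered-shank pea-comb: (43 − 42.75)² / 42.75 = 0.0015
  feathered-shank single-comb: (41 − 42.75)² / 42.75 = 0.0716
  clean-shank pea-comb: (42 − 42.75)² / 42.75 = 0.0132
  clean-shank single-comb: (45 − 42.75)² / 42.75 = 0.1184
χ² = 0.0015 + 0.0716 + 0.0132 + 0.1184 = 0.2047 ≈ 0.205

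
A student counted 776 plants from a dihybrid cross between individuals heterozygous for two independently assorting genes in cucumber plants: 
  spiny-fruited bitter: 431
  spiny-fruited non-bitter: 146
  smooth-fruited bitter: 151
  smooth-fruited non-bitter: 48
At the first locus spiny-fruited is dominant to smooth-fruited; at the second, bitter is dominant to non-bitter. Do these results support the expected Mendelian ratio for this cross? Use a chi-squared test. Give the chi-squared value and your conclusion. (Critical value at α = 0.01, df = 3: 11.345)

0.284; consistent

A dihybrid F₂ with independent assortment and complete dominance at both loci gives a 9:3:3:1 phenotypic ratio.
Total ratio parts = 16. Expected numbers out of 776:
  spiny-fruited bitter: 776 × 9/16 = 436.5
  spiny-fruited non-bitter: 776 × 3/16 = 145.5
  smooth-fruited bitter: 776 × 3/16 = 145.5
  smooth-fruited non-bitter: 776 × 1/16 = 48.5
χ² = Σ (O − E)² / E
  spiny-fruited bitter: (431 − 436.5)² / 436.5 = 0.0693
  spiny-fruited non-bitter: (146 − 145.5)² / 145.5 = 0.0017
  smooth-fruited bitter: (151 − 145.5)² / 145.5 = 0.2079
  smooth-fruited non-bitter: (48 − 48.5)² / 48.5 = 0.0052
χ² = 0.0693 + 0.0017 + 0.2079 + 0.0052 = 0.2841 ≈ 0.284
Degrees of freedom = 4 − 1 = 3; critical value at α = 0.01 is 11.345.
Since 0.284 < 11.345, we fail to reject the null hypothesis — the data are consistent with the 9:3:3:1 ratio.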